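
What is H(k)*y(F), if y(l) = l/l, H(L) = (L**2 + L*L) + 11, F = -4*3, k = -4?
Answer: 43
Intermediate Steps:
F = -12
H(L) = 11 + 2*L**2 (H(L) = (L**2 + L**2) + 11 = 2*L**2 + 11 = 11 + 2*L**2)
y(l) = 1
H(k)*y(F) = (11 + 2*(-4)**2)*1 = (11 + 2*16)*1 = (11 + 32)*1 = 43*1 = 43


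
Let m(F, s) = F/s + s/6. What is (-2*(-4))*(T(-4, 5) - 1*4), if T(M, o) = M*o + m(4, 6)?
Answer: -536/3 ≈ -178.67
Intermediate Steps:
m(F, s) = s/6 + F/s (m(F, s) = F/s + s*(⅙) = F/s + s/6 = s/6 + F/s)
T(M, o) = 5/3 + M*o (T(M, o) = M*o + ((⅙)*6 + 4/6) = M*o + (1 + 4*(⅙)) = M*o + (1 + ⅔) = M*o + 5/3 = 5/3 + M*o)
(-2*(-4))*(T(-4, 5) - 1*4) = (-2*(-4))*((5/3 - 4*5) - 1*4) = 8*((5/3 - 20) - 4) = 8*(-55/3 - 4) = 8*(-67/3) = -536/3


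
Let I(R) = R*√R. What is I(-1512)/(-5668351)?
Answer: 9072*I*√42/5668351 ≈ 0.010372*I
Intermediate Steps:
I(R) = R^(3/2)
I(-1512)/(-5668351) = (-1512)^(3/2)/(-5668351) = -9072*I*√42*(-1/5668351) = 9072*I*√42/5668351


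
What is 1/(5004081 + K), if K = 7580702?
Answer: 1/12584783 ≈ 7.9461e-8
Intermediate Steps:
1/(5004081 + K) = 1/(5004081 + 7580702) = 1/12584783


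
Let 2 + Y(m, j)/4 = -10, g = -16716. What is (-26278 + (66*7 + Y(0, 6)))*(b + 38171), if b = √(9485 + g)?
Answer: -987254744 - 25864*I*√7231 ≈ -9.8725e+8 - 2.1994e+6*I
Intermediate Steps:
Y(m, j) = -48 (Y(m, j) = -8 + 4*(-10) = -8 - 40 = -48)
b = I*√7231 (b = √(9485 - 16716) = √(-7231) = I*√7231 ≈ 85.035*I)
(-26278 + (66*7 + Y(0, 6)))*(b + 38171) = (-26278 + (66*7 - 48))*(I*√7231 + 38171) = (-26278 + (462 - 48))*(38171 + I*√7231) = (-26278 + 414)*(38171 + I*√7231) = -25864*(38171 + I*√7231) = -987254744 - 25864*I*√7231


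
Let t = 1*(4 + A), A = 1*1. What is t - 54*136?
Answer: -7339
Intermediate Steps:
A = 1
t = 5 (t = 1*(4 + 1) = 1*5 = 5)
t - 54*136 = 5 - 54*136 = 5 - 7344 = -7339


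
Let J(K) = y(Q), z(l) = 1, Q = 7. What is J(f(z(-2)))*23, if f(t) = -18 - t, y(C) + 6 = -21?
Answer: -621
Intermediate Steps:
y(C) = -27 (y(C) = -6 - 21 = -27)
J(K) = -27
J(f(z(-2)))*23 = -27*23 = -621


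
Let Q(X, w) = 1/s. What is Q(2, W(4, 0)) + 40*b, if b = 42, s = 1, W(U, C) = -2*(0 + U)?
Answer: 1681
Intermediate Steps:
W(U, C) = -2*U
Q(X, w) = 1 (Q(X, w) = 1/1 = 1)
Q(2, W(4, 0)) + 40*b = 1 + 40*42 = 1 + 1680 = 1681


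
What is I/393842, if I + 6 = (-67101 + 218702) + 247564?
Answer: 399159/393842 ≈ 1.0135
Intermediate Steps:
I = 399159 (I = -6 + ((-67101 + 218702) + 247564) = -6 + (151601 + 247564) = -6 + 399165 = 399159)
I/393842 = 399159/393842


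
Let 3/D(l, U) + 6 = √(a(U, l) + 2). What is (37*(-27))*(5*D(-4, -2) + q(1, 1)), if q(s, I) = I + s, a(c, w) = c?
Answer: 999/2 ≈ 499.50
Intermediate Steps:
D(l, U) = 3/(-6 + √(2 + U)) (D(l, U) = 3/(-6 + √(U + 2)) = 3/(-6 + √(2 + U)))
(37*(-27))*(5*D(-4, -2) + q(1, 1)) = (37*(-27))*(5*(3/(-6 + √(2 - 2))) + (1 + 1)) = -999*(5*(3/(-6 + √0)) + 2) = -999*(5*(3/(-6 + 0)) + 2) = -999*(5*(3/(-6)) + 2) = -999*(5*(3*(-⅙)) + 2) = -999*(5*(-½) + 2) = -999*(-5/2 + 2) = -999*(-½) = 999/2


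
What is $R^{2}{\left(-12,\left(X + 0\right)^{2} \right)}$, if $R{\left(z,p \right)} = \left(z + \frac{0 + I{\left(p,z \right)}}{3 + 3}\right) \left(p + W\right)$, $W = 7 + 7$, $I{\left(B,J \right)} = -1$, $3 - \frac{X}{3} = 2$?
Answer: $\frac{2819041}{36} \approx 78307.0$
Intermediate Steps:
$X = 3$ ($X = 9 - 6 = 3$)
$W = 14$
$R{\left(z,p \right)} = \left(14 + p\right) \left(- \frac{1}{6} + z\right)$ ($R{\left(z,p \right)} = \left(z + \frac{0 - 1}{3 + 3}\right) \left(p + 14\right) = \left(z - \frac{1}{6}\right) \left(14 + p\right) = \left(- \frac{1}{6} + z\right) \left(14 + p\right) = \left(14 + p\right) \left(- \frac{1}{6} + z\right)$)
$R^{2}{\left(-12,\left(X + 0\right)^{2} \right)} = \left(- \frac{7}{3} + 14 \left(-12\right) - \frac{\left(3 + 0\right)^{2}}{6} + \left(3 + 0\right)^{2} \left(-12\right)\right)^{2} = \left(- \frac{7}{3} - 168 - \frac{3^{2}}{6} + 3^{2} \left(-12\right)\right)^{2} = \left(- \frac{7}{3} - 168 - \frac{3}{2} + 9 \left(-12\right)\right)^{2} = \left(- \frac{7}{3} - 168 - \frac{3}{2} - 108\right)^{2} = \left(- \frac{1679}{6}\right)^{2} = \frac{2819041}{36}$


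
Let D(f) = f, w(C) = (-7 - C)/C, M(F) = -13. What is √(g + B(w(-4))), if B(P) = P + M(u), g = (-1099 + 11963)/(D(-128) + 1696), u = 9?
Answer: I*√1043/14 ≈ 2.3068*I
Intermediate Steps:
w(C) = (-7 - C)/C
g = 97/14 (g = (-1099 + 11963)/(-128 + 1696) = 10864/1568 = 10864*(1/1568) = 97/14 ≈ 6.9286)
B(P) = -13 + P (B(P) = P - 13 = -13 + P)
√(g + B(w(-4))) = √(97/14 + (-13 + (-7 - 1*(-4))/(-4))) = √(97/14 + (-13 - (-7 + 4)/4)) = √(97/14 + (-13 - ¼*(-3))) = √(97/14 + (-13 + ¾)) = √(97/14 - 49/4) = √(-149/28) = I*√1043/14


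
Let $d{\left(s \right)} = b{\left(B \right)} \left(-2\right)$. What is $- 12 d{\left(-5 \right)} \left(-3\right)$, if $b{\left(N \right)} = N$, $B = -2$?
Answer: $144$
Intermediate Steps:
$d{\left(s \right)} = 4$ ($d{\left(s \right)} = \left(-2\right) \left(-2\right) = 4$)
$- 12 d{\left(-5 \right)} \left(-3\right) = \left(-12\right) 4 \left(-3\right) = \left(-48\right) \left(-3\right) = 144$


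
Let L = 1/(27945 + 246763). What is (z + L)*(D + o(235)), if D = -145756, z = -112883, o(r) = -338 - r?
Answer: 4537642266778627/274708 ≈ 1.6518e+10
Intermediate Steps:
L = 1/274708 ≈ 3.6402e-6
(z + L)*(D + o(235)) = (-112883 + 1/274708)*(-145756 + (-338 - 1*235)) = -31009863163*(-145756 + (-338 - 235))/274708 = -31009863163*(-145756 - 573)/274708 = -31009863163/274708*(-146329) = 4537642266778627/274708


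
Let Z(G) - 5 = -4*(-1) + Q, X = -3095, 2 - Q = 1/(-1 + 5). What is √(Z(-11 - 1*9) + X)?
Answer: 13*I*√73/2 ≈ 55.536*I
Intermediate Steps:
Q = 7/4 (Q = 2 - 1/(-1 + 5) = 2 - 1/4 = 2 - 1*¼ = 2 - ¼ = 7/4 ≈ 1.7500)
Z(G) = 43/4 (Z(G) = 5 + (-4*(-1) + 7/4) = 5 + (4 + 7/4) = 5 + 23/4 = 43/4)
√(Z(-11 - 1*9) + X) = √(43/4 - 3095) = √(-12337/4) = 13*I*√73/2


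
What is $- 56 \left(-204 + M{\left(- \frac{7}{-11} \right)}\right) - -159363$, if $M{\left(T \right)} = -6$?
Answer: $171123$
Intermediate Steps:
$- 56 \left(-204 + M{\left(- \frac{7}{-11} \right)}\right) - -159363 = - 56 \left(-204 - 6\right) - -159363 = \left(-56\right) \left(-210\right) + 159363 = 11760 + 159363 = 171123$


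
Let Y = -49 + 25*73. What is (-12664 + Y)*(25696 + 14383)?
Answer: -436380152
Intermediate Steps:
Y = 1776 (Y = -49 + 1825 = 1776)
(-12664 + Y)*(25696 + 14383) = (-12664 + 1776)*(25696 + 14383) = -10888*40079 = -436380152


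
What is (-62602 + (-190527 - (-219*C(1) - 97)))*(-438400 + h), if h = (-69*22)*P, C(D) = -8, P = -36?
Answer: 97773869568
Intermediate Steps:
h = 54648 (h = -69*22*(-36) = -1518*(-36) = 54648)
(-62602 + (-190527 - (-219*C(1) - 97)))*(-438400 + h) = (-62602 + (-190527 - (-219*(-8) - 97)))*(-438400 + 54648) = (-62602 + (-190527 - (1752 - 97)))*(-383752) = (-62602 + (-190527 - 1*1655))*(-383752) = (-62602 + (-190527 - 1655))*(-383752) = (-62602 - 192182)*(-383752) = -254784*(-383752) = 97773869568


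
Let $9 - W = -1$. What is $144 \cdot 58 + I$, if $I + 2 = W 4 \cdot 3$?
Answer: $8470$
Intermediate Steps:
$W = 10$ ($W = 9 - -1 = 9 + 1 = 10$)
$I = 118$ ($I = -2 + 10 \cdot 4 \cdot 3 = -2 + 40 \cdot 3 = -2 + 120 = 118$)
$144 \cdot 58 + I = 144 \cdot 58 + 118 = 8352 + 118 = 8470$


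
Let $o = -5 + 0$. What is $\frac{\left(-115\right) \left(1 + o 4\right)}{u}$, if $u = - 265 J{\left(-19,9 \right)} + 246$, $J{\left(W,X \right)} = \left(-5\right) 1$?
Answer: $\frac{2185}{1571} \approx 1.3908$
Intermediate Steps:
$o = -5$
$J{\left(W,X \right)} = -5$
$u = 1571$ ($u = \left(-265\right) \left(-5\right) + 246 = 1325 + 246 = 1571$)
$\frac{\left(-115\right) \left(1 + o 4\right)}{u} = \frac{\left(-115\right) \left(1 - 20\right)}{1571} = - 115 \left(1 - 20\right) \frac{1}{1571} = \left(-115\right) \left(-19\right) \frac{1}{1571} = 2185 \cdot \frac{1}{1571} = \frac{2185}{1571}$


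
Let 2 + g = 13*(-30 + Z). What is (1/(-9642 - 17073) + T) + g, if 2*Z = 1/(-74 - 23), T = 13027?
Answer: 65483193361/5182710 ≈ 12635.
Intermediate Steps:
Z = -1/194 (Z = 1/(2*(-74 - 23)) = (½)/(-97) = (½)*(-1/97) = -1/194 ≈ -0.0051546)
g = -76061/194 (g = -2 + 13*(-30 - 1/194) = -2 + 13*(-5821/194) = -2 - 75673/194 = -76061/194 ≈ -392.07)
(1/(-9642 - 17073) + T) + g = (1/(-9642 - 17073) + 13027) - 76061/194 = (1/(-26715) + 13027) - 76061/194 = (-1/26715 + 13027) - 76061/194 = 348016304/26715 - 76061/194 = 65483193361/5182710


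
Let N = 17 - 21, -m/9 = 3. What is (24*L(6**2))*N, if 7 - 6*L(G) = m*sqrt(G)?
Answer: -2704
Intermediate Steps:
m = -27 (m = -9*3 = -27)
N = -4
L(G) = 7/6 + 9*sqrt(G)/2 (L(G) = 7/6 - (-9)*sqrt(G)/2 = 7/6 + 9*sqrt(G)/2)
(24*L(6**2))*N = (24*(7/6 + 9*sqrt(6**2)/2))*(-4) = (24*(7/6 + 9*sqrt(36)/2))*(-4) = (24*(7/6 + (9/2)*6))*(-4) = (24*(7/6 + 27))*(-4) = (24*(169/6))*(-4) = 676*(-4) = -2704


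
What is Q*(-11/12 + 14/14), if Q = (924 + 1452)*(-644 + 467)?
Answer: -35046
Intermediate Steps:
Q = -420552 (Q = 2376*(-177) = -420552)
Q*(-11/12 + 14/14) = -420552*(-11/12 + 14/14) = -420552*(-11*1/12 + 14*(1/14)) = -420552*(-11/12 + 1) = -420552*1/12 = -35046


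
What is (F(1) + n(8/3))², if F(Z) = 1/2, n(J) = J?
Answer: 361/36 ≈ 10.028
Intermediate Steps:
F(Z) = ½
(F(1) + n(8/3))² = (½ + 8/3)² = (19/6)² = 361/36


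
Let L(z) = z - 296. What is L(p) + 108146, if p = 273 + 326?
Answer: 108449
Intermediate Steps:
p = 599
L(z) = -296 + z
L(p) + 108146 = (-296 + 599) + 108146 = 303 + 108146 = 108449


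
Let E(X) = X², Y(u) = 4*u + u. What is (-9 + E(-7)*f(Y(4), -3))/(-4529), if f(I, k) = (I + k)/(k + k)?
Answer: 887/27174 ≈ 0.032641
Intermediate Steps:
Y(u) = 5*u
f(I, k) = (I + k)/(2*k) (f(I, k) = (I + k)/((2*k)) = (I + k)*(1/(2*k)) = (I + k)/(2*k))
(-9 + E(-7)*f(Y(4), -3))/(-4529) = (-9 + (-7)²*((½)*(5*4 - 3)/(-3)))/(-4529) = (-9 + 49*((½)*(-⅓)*(20 - 3)))*(-1/4529) = (-9 + 49*((½)*(-⅓)*17))*(-1/4529) = (-9 + 49*(-17/6))*(-1/4529) = (-9 - 833/6)*(-1/4529) = -887/6*(-1/4529) = 887/27174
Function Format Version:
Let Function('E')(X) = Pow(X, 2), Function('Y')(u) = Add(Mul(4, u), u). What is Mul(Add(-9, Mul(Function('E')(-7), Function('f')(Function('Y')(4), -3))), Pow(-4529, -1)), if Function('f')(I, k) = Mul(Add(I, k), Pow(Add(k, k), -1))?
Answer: Rational(887, 27174) ≈ 0.032641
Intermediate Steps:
Function('Y')(u) = Mul(5, u)
Function('f')(I, k) = Mul(Rational(1, 2), Pow(k, -1), Add(I, k)) (Function('f')(I, k) = Mul(Add(I, k), Pow(Mul(2, k), -1)) = Mul(Add(I, k), Mul(Rational(1, 2), Pow(k, -1))) = Mul(Rational(1, 2), Pow(k, -1), Add(I, k)))
Mul(Add(-9, Mul(Function('E')(-7), Function('f')(Function('Y')(4), -3))), Pow(-4529, -1)) = Mul(Add(-9, Mul(Pow(-7, 2), Mul(Rational(1, 2), Pow(-3, -1), Add(Mul(5, 4), -3)))), Pow(-4529, -1)) = Mul(Add(-9, Mul(49, Mul(Rational(1, 2), Rational(-1, 3), Add(20, -3)))), Rational(-1, 4529)) = Mul(Add(-9, Mul(49, Mul(Rational(1, 2), Rational(-1, 3), 17))), Rational(-1, 4529)) = Mul(Add(-9, Mul(49, Rational(-17, 6))), Rational(-1, 4529)) = Mul(Add(-9, Rational(-833, 6)), Rational(-1, 4529)) = Mul(Rational(-887, 6), Rational(-1, 4529)) = Rational(887, 27174)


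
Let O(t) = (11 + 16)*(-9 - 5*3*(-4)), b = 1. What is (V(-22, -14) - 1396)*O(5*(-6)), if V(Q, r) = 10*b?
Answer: -1908522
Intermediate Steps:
V(Q, r) = 10 (V(Q, r) = 10*1 = 10)
O(t) = 1377 (O(t) = 27*(-9 - 15*(-4)) = 27*(-9 + 60) = 27*51 = 1377)
(V(-22, -14) - 1396)*O(5*(-6)) = (10 - 1396)*1377 = -1386*1377 = -1908522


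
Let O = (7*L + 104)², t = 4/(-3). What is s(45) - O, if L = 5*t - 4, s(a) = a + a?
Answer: -6934/9 ≈ -770.44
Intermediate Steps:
t = -4/3 (t = 4*(-⅓) = -4/3 ≈ -1.3333)
s(a) = 2*a
L = -32/3 (L = 5*(-4/3) - 4 = -20/3 - 4 = -32/3 ≈ -10.667)
O = 7744/9 (O = (7*(-32/3) + 104)² = (-224/3 + 104)² = (88/3)² = 7744/9 ≈ 860.44)
s(45) - O = 2*45 - 1*7744/9 = 90 - 7744/9 = -6934/9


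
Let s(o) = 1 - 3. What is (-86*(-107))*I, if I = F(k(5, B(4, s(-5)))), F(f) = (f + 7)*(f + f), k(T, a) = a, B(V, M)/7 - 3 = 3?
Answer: 37875432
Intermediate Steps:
s(o) = -2
B(V, M) = 42 (B(V, M) = 21 + 7*3 = 21 + 21 = 42)
F(f) = 2*f*(7 + f) (F(f) = (7 + f)*(2*f) = 2*f*(7 + f))
I = 4116 (I = 2*42*(7 + 42) = 2*42*49 = 4116)
(-86*(-107))*I = -86*(-107)*4116 = 9202*4116 = 37875432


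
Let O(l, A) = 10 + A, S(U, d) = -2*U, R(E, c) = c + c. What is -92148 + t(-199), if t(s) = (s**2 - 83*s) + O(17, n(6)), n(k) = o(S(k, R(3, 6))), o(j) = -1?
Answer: -36021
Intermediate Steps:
R(E, c) = 2*c
n(k) = -1
t(s) = 9 + s**2 - 83*s (t(s) = (s**2 - 83*s) + (10 - 1) = (s**2 - 83*s) + 9 = 9 + s**2 - 83*s)
-92148 + t(-199) = -92148 + (9 + (-199)**2 - 83*(-199)) = -92148 + (9 + 39601 + 16517) = -92148 + 56127 = -36021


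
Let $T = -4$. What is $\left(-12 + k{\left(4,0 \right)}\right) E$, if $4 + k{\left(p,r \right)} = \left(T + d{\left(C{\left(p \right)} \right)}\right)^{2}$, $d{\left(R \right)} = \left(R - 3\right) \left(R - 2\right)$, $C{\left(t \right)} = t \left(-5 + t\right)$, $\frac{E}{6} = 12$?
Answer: $102816$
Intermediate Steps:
$E = 72$ ($E = 6 \cdot 12 = 72$)
$d{\left(R \right)} = \left(-3 + R\right) \left(-2 + R\right)$
$k{\left(p,r \right)} = -4 + \left(2 + p^{2} \left(-5 + p\right)^{2} - 5 p \left(-5 + p\right)\right)^{2}$ ($k{\left(p,r \right)} = -4 + \left(-4 + \left(6 + \left(p \left(-5 + p\right)\right)^{2} - 5 p \left(-5 + p\right)\right)\right)^{2} = -4 + \left(-4 + \left(6 + p^{2} \left(-5 + p\right)^{2} - 5 p \left(-5 + p\right)\right)\right)^{2} = -4 + \left(2 + p^{2} \left(-5 + p\right)^{2} - 5 p \left(-5 + p\right)\right)^{2}$)
$\left(-12 + k{\left(4,0 \right)}\right) E = \left(-12 - \left(4 - \left(2 + 4^{2} \left(-5 + 4\right)^{2} - 20 \left(-5 + 4\right)\right)^{2}\right)\right) 72 = \left(-12 - \left(4 - \left(2 + 16 \left(-1\right)^{2} - 20 \left(-1\right)\right)^{2}\right)\right) 72 = \left(-12 - \left(4 - \left(2 + 16 \cdot 1 + 20\right)^{2}\right)\right) 72 = \left(-12 - \left(4 - \left(2 + 16 + 20\right)^{2}\right)\right) 72 = \left(-12 - \left(4 - 38^{2}\right)\right) 72 = \left(-12 + \left(-4 + 1444\right)\right) 72 = \left(-12 + 1440\right) 72 = 1428 \cdot 72 = 102816$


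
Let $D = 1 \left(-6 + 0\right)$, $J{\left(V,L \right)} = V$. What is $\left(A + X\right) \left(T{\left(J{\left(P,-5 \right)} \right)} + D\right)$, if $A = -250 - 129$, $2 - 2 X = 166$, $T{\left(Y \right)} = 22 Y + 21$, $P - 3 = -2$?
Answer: $-17057$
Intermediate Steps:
$P = 1$ ($P = 3 - 2 = 1$)
$T{\left(Y \right)} = 21 + 22 Y$
$X = -82$ ($X = 1 - 83 = -82$)
$A = -379$
$D = -6$ ($D = 1 \left(-6\right) = -6$)
$\left(A + X\right) \left(T{\left(J{\left(P,-5 \right)} \right)} + D\right) = \left(-379 - 82\right) \left(\left(21 + 22 \cdot 1\right) - 6\right) = - 461 \left(\left(21 + 22\right) - 6\right) = - 461 \left(43 - 6\right) = \left(-461\right) 37 = -17057$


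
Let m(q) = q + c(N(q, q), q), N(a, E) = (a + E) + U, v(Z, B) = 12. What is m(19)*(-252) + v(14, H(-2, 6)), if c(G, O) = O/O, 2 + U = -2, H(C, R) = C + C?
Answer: -5028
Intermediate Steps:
H(C, R) = 2*C
U = -4 (U = -2 - 2 = -4)
N(a, E) = -4 + E + a (N(a, E) = (a + E) - 4 = (E + a) - 4 = -4 + E + a)
c(G, O) = 1
m(q) = 1 + q (m(q) = q + 1 = 1 + q)
m(19)*(-252) + v(14, H(-2, 6)) = (1 + 19)*(-252) + 12 = 20*(-252) + 12 = -5040 + 12 = -5028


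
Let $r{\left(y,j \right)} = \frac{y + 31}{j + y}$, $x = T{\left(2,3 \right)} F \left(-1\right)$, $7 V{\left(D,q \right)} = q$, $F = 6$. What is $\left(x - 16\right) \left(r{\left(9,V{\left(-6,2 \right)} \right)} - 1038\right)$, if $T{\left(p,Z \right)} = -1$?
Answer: $\frac{134380}{13} \approx 10337.0$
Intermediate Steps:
$V{\left(D,q \right)} = \frac{q}{7}$
$x = 6$ ($x = \left(-1\right) 6 \left(-1\right) = \left(-6\right) \left(-1\right) = 6$)
$r{\left(y,j \right)} = \frac{31 + y}{j + y}$
$\left(x - 16\right) \left(r{\left(9,V{\left(-6,2 \right)} \right)} - 1038\right) = \left(6 - 16\right) \left(\frac{31 + 9}{\frac{1}{7} \cdot 2 + 9} - 1038\right) = - 10 \left(\frac{1}{\frac{2}{7} + 9} \cdot 40 - 1038\right) = - 10 \left(\frac{1}{\frac{65}{7}} \cdot 40 - 1038\right) = - 10 \left(\frac{7}{65} \cdot 40 - 1038\right) = - 10 \left(\frac{56}{13} - 1038\right) = \left(-10\right) \left(- \frac{13438}{13}\right) = \frac{134380}{13}$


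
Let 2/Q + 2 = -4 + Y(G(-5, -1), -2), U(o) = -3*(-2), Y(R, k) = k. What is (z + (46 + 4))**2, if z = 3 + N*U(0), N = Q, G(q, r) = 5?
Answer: 10609/4 ≈ 2652.3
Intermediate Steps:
U(o) = 6
Q = -1/4 (Q = 2/(-2 + (-4 - 2)) = 2/(-2 - 6) = 2/(-8) = 2*(-1/8) = -1/4 ≈ -0.25000)
N = -1/4 ≈ -0.25000
z = 3/2 (z = 3 - 1/4*6 = 3 - 3/2 = 3/2 ≈ 1.5000)
(z + (46 + 4))**2 = (3/2 + (46 + 4))**2 = (3/2 + 50)**2 = (103/2)**2 = 10609/4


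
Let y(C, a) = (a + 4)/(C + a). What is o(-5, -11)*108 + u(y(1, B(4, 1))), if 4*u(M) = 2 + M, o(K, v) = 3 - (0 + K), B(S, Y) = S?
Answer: 8649/10 ≈ 864.90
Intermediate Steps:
o(K, v) = 3 - K
y(C, a) = (4 + a)/(C + a)
u(M) = ½ + M/4 (u(M) = (2 + M)/4 = ½ + M/4)
o(-5, -11)*108 + u(y(1, B(4, 1))) = (3 - 1*(-5))*108 + (½ + ((4 + 4)/(1 + 4))/4) = (3 + 5)*108 + (½ + (8/5)/4) = 8*108 + (½ + ((⅕)*8)/4) = 864 + (½ + (¼)*(8/5)) = 864 + (½ + ⅖) = 864 + 9/10 = 8649/10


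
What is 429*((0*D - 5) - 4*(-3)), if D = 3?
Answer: 3003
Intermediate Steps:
429*((0*D - 5) - 4*(-3)) = 429*((0*3 - 5) - 4*(-3)) = 429*((0 - 5) + 12) = 429*(-5 + 12) = 429*7 = 3003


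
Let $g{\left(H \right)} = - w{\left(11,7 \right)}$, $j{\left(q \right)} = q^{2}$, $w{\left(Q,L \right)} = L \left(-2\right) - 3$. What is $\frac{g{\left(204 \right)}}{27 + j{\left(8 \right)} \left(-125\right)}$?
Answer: $- \frac{1}{469} \approx -0.0021322$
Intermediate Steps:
$w{\left(Q,L \right)} = -3 - 2 L$ ($w{\left(Q,L \right)} = - 2 L - 3 = -3 - 2 L$)
$g{\left(H \right)} = 17$ ($g{\left(H \right)} = - (-3 - 14) = \left(-1\right) \left(-17\right) = 17$)
$\frac{g{\left(204 \right)}}{27 + j{\left(8 \right)} \left(-125\right)} = \frac{17}{27 + 8^{2} \left(-125\right)} = \frac{17}{27 + 64 \left(-125\right)} = \frac{17}{27 - 8000} = \frac{17}{-7973} = 17 \left(- \frac{1}{7973}\right) = - \frac{1}{469}$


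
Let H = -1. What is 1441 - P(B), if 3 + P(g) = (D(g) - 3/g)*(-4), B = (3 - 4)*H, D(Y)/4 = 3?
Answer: 1480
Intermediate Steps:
D(Y) = 12 (D(Y) = 4*3 = 12)
B = 1 (B = (3 - 4)*(-1) = -1*(-1) = 1)
P(g) = -51 + 12/g (P(g) = -3 + (12 - 3/g)*(-4) = -3 + (-48 + 12/g) = -51 + 12/g)
1441 - P(B) = 1441 - (-51 + 12/1) = 1441 - (-51 + 12*1) = 1441 - (-51 + 12) = 1441 - 1*(-39) = 1441 + 39 = 1480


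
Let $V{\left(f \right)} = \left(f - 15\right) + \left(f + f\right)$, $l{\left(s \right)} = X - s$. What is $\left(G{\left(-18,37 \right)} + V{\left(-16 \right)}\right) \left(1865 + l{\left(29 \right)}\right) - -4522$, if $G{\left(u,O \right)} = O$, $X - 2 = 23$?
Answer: $-43864$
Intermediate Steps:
$X = 25$ ($X = 2 + 23 = 25$)
$l{\left(s \right)} = 25 - s$
$V{\left(f \right)} = -15 + 3 f$ ($V{\left(f \right)} = \left(-15 + f\right) + 2 f = -15 + 3 f$)
$\left(G{\left(-18,37 \right)} + V{\left(-16 \right)}\right) \left(1865 + l{\left(29 \right)}\right) - -4522 = \left(37 + \left(-15 + 3 \left(-16\right)\right)\right) \left(1865 + \left(25 - 29\right)\right) - -4522 = \left(37 - 63\right) \left(1865 + \left(25 - 29\right)\right) + 4522 = \left(37 - 63\right) \left(1865 - 4\right) + 4522 = \left(-26\right) 1861 + 4522 = -48386 + 4522 = -43864$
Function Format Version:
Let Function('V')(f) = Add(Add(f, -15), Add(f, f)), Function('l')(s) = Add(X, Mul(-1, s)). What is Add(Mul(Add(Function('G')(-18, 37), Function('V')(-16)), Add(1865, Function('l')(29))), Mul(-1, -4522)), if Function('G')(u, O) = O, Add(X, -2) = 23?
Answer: -43864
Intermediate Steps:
X = 25 (X = Add(2, 23) = 25)
Function('l')(s) = Add(25, Mul(-1, s))
Function('V')(f) = Add(-15, Mul(3, f)) (Function('V')(f) = Add(Add(-15, f), Mul(2, f)) = Add(-15, Mul(3, f)))
Add(Mul(Add(Function('G')(-18, 37), Function('V')(-16)), Add(1865, Function('l')(29))), Mul(-1, -4522)) = Add(Mul(Add(37, Add(-15, Mul(3, -16))), Add(1865, Add(25, Mul(-1, 29)))), Mul(-1, -4522)) = Add(Mul(Add(37, Add(-15, -48)), Add(1865, Add(25, -29))), 4522) = Add(Mul(Add(37, -63), Add(1865, -4)), 4522) = Add(Mul(-26, 1861), 4522) = Add(-48386, 4522) = -43864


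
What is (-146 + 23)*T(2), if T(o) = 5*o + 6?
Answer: -1968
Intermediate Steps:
T(o) = 6 + 5*o
(-146 + 23)*T(2) = (-146 + 23)*(6 + 5*2) = -123*(6 + 10) = -123*16 = -1968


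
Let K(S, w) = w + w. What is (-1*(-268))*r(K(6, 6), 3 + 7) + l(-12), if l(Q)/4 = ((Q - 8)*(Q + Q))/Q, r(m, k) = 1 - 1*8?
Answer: -2036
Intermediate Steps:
K(S, w) = 2*w
r(m, k) = -7 (r(m, k) = 1 - 8 = -7)
l(Q) = -64 + 8*Q (l(Q) = 4*(((Q - 8)*(Q + Q))/Q) = 4*(((-8 + Q)*(2*Q))/Q) = 4*((2*Q*(-8 + Q))/Q) = 4*(-16 + 2*Q) = -64 + 8*Q)
(-1*(-268))*r(K(6, 6), 3 + 7) + l(-12) = -1*(-268)*(-7) + (-64 + 8*(-12)) = 268*(-7) + (-64 - 96) = -1876 - 160 = -2036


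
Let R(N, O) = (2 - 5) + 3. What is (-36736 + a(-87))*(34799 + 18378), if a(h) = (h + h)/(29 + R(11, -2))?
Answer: -1953829334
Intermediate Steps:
R(N, O) = 0 (R(N, O) = -3 + 3 = 0)
a(h) = 2*h/29 (a(h) = (h + h)/(29 + 0) = (2*h)/29 = (2*h)*(1/29) = 2*h/29)
(-36736 + a(-87))*(34799 + 18378) = (-36736 + (2/29)*(-87))*(34799 + 18378) = (-36736 - 6)*53177 = -36742*53177 = -1953829334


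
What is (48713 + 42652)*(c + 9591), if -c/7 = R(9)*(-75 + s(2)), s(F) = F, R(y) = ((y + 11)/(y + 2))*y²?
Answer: 85272873165/11 ≈ 7.7521e+9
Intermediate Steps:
R(y) = y²*(11 + y)/(2 + y) (R(y) = ((11 + y)/(2 + y))*y² = y²*(11 + y)/(2 + y))
c = 827820/11 (c = -7*9²*(11 + 9)/(2 + 9)*(-75 + 2) = -7*81*20/11*(-73) = -7*81*(1/11)*20*(-73) = -11340*(-73)/11 = -7*(-118260/11) = 827820/11 ≈ 75256.)
(48713 + 42652)*(c + 9591) = (48713 + 42652)*(827820/11 + 9591) = 91365*(933321/11) = 85272873165/11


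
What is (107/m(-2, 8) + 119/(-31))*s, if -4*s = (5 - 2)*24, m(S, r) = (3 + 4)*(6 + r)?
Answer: 75105/1519 ≈ 49.444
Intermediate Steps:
m(S, r) = 42 + 7*r (m(S, r) = 7*(6 + r) = 42 + 7*r)
s = -18 (s = -(5 - 2)*24/4 = -3*24/4 = -¼*72 = -18)
(107/m(-2, 8) + 119/(-31))*s = (107/(42 + 7*8) + 119/(-31))*(-18) = (107/(42 + 56) + 119*(-1/31))*(-18) = (107/98 - 119/31)*(-18) = -8345/3038*(-18) = 75105/1519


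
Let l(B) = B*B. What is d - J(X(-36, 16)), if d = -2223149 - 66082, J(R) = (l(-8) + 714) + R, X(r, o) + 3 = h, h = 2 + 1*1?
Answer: -2290009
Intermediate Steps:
h = 3 (h = 2 + 1 = 3)
X(r, o) = 0 (X(r, o) = -3 + 3 = 0)
l(B) = B²
J(R) = 778 + R (J(R) = ((-8)² + 714) + R = (64 + 714) + R = 778 + R)
d = -2289231
d - J(X(-36, 16)) = -2289231 - (778 + 0) = -2289231 - 1*778 = -2289231 - 778 = -2290009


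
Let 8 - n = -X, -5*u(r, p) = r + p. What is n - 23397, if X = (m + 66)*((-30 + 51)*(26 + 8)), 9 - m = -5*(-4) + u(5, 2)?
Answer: 84403/5 ≈ 16881.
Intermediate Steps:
u(r, p) = -p/5 - r/5 (u(r, p) = -(r + p)/5 = -(p + r)/5 = -p/5 - r/5)
m = -48/5 (m = 9 - (-5*(-4) + (-⅕*2 - ⅕*5)) = 9 - (20 + (-⅖ - 1)) = 9 - (20 - 7/5) = 9 - 1*93/5 = 9 - 93/5 = -48/5 ≈ -9.6000)
X = 201348/5 (X = (-48/5 + 66)*((-30 + 51)*(26 + 8)) = 282*(21*34)/5 = (282/5)*714 = 201348/5 ≈ 40270.)
n = 201388/5 (n = 8 - (-1)*201348/5 = 8 - 1*(-201348/5) = 8 + 201348/5 = 201388/5 ≈ 40278.)
n - 23397 = 201388/5 - 23397 = 84403/5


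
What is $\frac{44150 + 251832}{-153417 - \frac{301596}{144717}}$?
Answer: $- \frac{751467142}{389514905} \approx -1.9292$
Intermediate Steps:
$\frac{44150 + 251832}{-153417 - \frac{301596}{144717}} = \frac{295982}{-153417 - \frac{100532}{48239}} = \frac{295982}{- \frac{7400783195}{48239}} = 295982 \left(- \frac{48239}{7400783195}\right) = - \frac{751467142}{389514905}$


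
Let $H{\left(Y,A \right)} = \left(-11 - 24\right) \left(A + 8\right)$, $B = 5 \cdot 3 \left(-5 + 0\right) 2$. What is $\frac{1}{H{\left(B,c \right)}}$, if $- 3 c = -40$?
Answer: $- \frac{3}{2240} \approx -0.0013393$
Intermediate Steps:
$c = \frac{40}{3}$ ($c = \left(- \frac{1}{3}\right) \left(-40\right) = \frac{40}{3} \approx 13.333$)
$B = -150$ ($B = 5 \cdot 3 \left(-5\right) 2 = 5 \left(-15\right) 2 = \left(-75\right) 2 = -150$)
$H{\left(Y,A \right)} = -280 - 35 A$ ($H{\left(Y,A \right)} = - 35 \left(8 + A\right) = -280 - 35 A$)
$\frac{1}{H{\left(B,c \right)}} = \frac{1}{-280 - \frac{1400}{3}} = \frac{1}{- \frac{2240}{3}} = - \frac{3}{2240}$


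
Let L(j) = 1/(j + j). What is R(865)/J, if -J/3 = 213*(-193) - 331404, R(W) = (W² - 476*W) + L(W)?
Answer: 582119051/1933342470 ≈ 0.30109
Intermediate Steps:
L(j) = 1/(2*j)
R(W) = W² + 1/(2*W) - 476*W (R(W) = (W² - 476*W) + 1/(2*W) = W² + 1/(2*W) - 476*W)
J = 1117539 (J = -3*(213*(-193) - 331404) = -3*(-41109 - 331404) = -3*(-372513) = 1117539)
R(865)/J = (865² + (½)/865 - 476*865)/1117539 = (748225 + (½)*(1/865) - 411740)*(1/1117539) = (748225 + 1/1730 - 411740)*(1/1117539) = (582119051/1730)*(1/1117539) = 582119051/1933342470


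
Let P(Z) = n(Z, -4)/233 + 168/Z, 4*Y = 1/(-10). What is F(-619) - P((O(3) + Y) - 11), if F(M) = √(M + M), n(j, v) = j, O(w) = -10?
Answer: 63337681/7838120 + I*√1238 ≈ 8.0807 + 35.185*I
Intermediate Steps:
Y = -1/40 (Y = (¼)/(-10) = (¼)*(-⅒) = -1/40 ≈ -0.025000)
F(M) = √2*√M (F(M) = √(2*M) = √2*√M)
P(Z) = 168/Z + Z/233 (P(Z) = Z/233 + 168/Z = 168/Z + Z/233)
F(-619) - P((O(3) + Y) - 11) = √2*√(-619) - (168/((-10 - 1/40) - 11) + ((-10 - 1/40) - 11)/233) = √2*(I*√619) - (168/(-401/40 - 11) + (-401/40 - 11)/233) = I*√1238 - (168/(-841/40) + (1/233)*(-841/40)) = I*√1238 - (168*(-40/841) - 841/9320) = I*√1238 - (-6720/841 - 841/9320) = I*√1238 - 1*(-63337681/7838120) = I*√1238 + 63337681/7838120 = 63337681/7838120 + I*√1238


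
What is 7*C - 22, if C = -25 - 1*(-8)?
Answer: -141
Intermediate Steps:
C = -17 (C = -25 + 8 = -17)
7*C - 22 = 7*(-17) - 22 = -119 - 22 = -141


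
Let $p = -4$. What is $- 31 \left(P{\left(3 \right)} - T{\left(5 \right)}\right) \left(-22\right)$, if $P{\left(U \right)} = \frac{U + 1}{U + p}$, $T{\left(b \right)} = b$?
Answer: $-6138$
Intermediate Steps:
$P{\left(U \right)} = \frac{1 + U}{-4 + U}$ ($P{\left(U \right)} = \frac{U + 1}{U - 4} = \frac{1 + U}{-4 + U}$)
$- 31 \left(P{\left(3 \right)} - T{\left(5 \right)}\right) \left(-22\right) = - 31 \left(\frac{1 + 3}{-4 + 3} - 5\right) \left(-22\right) = - 31 \left(\frac{1}{-1} \cdot 4 - 5\right) \left(-22\right) = - 31 \left(\left(-1\right) 4 - 5\right) \left(-22\right) = - 31 \left(-4 - 5\right) \left(-22\right) = \left(-31\right) \left(-9\right) \left(-22\right) = 279 \left(-22\right) = -6138$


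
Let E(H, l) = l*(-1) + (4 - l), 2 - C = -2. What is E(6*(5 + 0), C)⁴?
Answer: 256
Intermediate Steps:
C = 4 (C = 2 - 1*(-2) = 2 + 2 = 4)
E(H, l) = 4 - 2*l (E(H, l) = -l + (4 - l) = 4 - 2*l)
E(6*(5 + 0), C)⁴ = (4 - 2*4)⁴ = (4 - 8)⁴ = (-4)⁴ = 256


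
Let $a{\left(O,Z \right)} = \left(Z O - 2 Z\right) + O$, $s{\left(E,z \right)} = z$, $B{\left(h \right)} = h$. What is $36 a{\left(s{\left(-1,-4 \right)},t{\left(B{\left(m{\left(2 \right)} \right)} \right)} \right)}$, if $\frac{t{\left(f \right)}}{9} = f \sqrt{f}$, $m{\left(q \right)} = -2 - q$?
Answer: $-144 + 15552 i \approx -144.0 + 15552.0 i$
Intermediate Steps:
$t{\left(f \right)} = 9 f^{\frac{3}{2}}$ ($t{\left(f \right)} = 9 f \sqrt{f} = 9 f^{\frac{3}{2}}$)
$a{\left(O,Z \right)} = O - 2 Z + O Z$ ($a{\left(O,Z \right)} = \left(O Z - 2 Z\right) + O = \left(- 2 Z + O Z\right) + O = O - 2 Z + O Z$)
$36 a{\left(s{\left(-1,-4 \right)},t{\left(B{\left(m{\left(2 \right)} \right)} \right)} \right)} = 36 \left(-4 - 2 \cdot 9 \left(-2 - 2\right)^{\frac{3}{2}} - 4 \cdot 9 \left(-2 - 2\right)^{\frac{3}{2}}\right) = 36 \left(-4 - 2 \cdot 9 \left(-4\right)^{\frac{3}{2}} - 4 \cdot 9 \left(-4\right)^{\frac{3}{2}}\right) = 36 \left(-4 - 2 \cdot 9 \left(- 8 i\right) - 4 \cdot 9 \left(- 8 i\right)\right) = 36 \left(-4 - 2 \left(- 72 i\right) - 4 \left(- 72 i\right)\right) = 36 \left(-4 + 144 i + 288 i\right) = 36 \left(-4 + 432 i\right) = -144 + 15552 i$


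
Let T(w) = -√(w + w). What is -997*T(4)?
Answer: 1994*√2 ≈ 2819.9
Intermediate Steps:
T(w) = -√2*√w (T(w) = -√(2*w) = -√2*√w)
-997*T(4) = -(-997)*√2*√4 = -(-997)*√2*2 = -(-1994)*√2 = 1994*√2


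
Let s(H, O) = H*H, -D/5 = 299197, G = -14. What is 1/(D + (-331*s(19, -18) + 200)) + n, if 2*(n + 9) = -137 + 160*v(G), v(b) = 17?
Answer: 2071591469/1615276 ≈ 1282.5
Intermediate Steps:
D = -1495985 (D = -5*299197 = -1495985)
s(H, O) = H**2
n = 2565/2 (n = -9 + (-137 + 160*17)/2 = -9 + (-137 + 2720)/2 = -9 + (1/2)*2583 = -9 + 2583/2 = 2565/2 ≈ 1282.5)
1/(D + (-331*s(19, -18) + 200)) + n = 1/(-1495985 + (-331*19**2 + 200)) + 2565/2 = 1/(-1495985 + (-331*361 + 200)) + 2565/2 = 1/(-1495985 + (-119491 + 200)) + 2565/2 = 1/(-1495985 - 119291) + 2565/2 = 1/(-1615276) + 2565/2 = -1/1615276 + 2565/2 = 2071591469/1615276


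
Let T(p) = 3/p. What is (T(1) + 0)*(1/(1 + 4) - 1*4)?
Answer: -57/5 ≈ -11.400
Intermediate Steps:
(T(1) + 0)*(1/(1 + 4) - 1*4) = (3/1 + 0)*(1/(1 + 4) - 1*4) = (3*1 + 0)*(1/5 - 4) = (3 + 0)*(⅕ - 4) = 3*(-19/5) = -57/5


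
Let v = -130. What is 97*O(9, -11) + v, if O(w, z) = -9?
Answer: -1003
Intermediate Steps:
97*O(9, -11) + v = 97*(-9) - 130 = -873 - 130 = -1003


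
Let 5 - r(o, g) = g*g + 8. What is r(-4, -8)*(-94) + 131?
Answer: 6429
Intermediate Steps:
r(o, g) = -3 - g² (r(o, g) = 5 - (g*g + 8) = 5 - (g² + 8) = 5 - (8 + g²) = 5 + (-8 - g²) = -3 - g²)
r(-4, -8)*(-94) + 131 = (-3 - 1*(-8)²)*(-94) + 131 = (-3 - 1*64)*(-94) + 131 = (-3 - 64)*(-94) + 131 = -67*(-94) + 131 = 6298 + 131 = 6429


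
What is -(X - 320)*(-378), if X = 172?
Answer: -55944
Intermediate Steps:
-(X - 320)*(-378) = -(172 - 320)*(-378) = -(-148)*(-378) = -1*55944 = -55944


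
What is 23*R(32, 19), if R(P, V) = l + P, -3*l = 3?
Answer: 713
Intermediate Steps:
l = -1 (l = -⅓*3 = -1)
R(P, V) = -1 + P
23*R(32, 19) = 23*(-1 + 32) = 23*31 = 713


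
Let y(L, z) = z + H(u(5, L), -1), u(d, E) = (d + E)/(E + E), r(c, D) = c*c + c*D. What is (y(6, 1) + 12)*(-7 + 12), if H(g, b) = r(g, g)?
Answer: 5285/72 ≈ 73.403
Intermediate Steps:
r(c, D) = c² + D*c
u(d, E) = (E + d)/(2*E) (u(d, E) = (E + d)/((2*E)) = (E + d)*(1/(2*E)) = (E + d)/(2*E))
H(g, b) = 2*g² (H(g, b) = g*(g + g) = g*(2*g) = 2*g²)
y(L, z) = z + (5 + L)²/(2*L²) (y(L, z) = z + 2*((L + 5)/(2*L))² = z + 2*((5 + L)/(2*L))² = z + 2*((5 + L)²/(4*L²)) = z + (5 + L)²/(2*L²))
(y(6, 1) + 12)*(-7 + 12) = ((1 + (½)*(5 + 6)²/6²) + 12)*(-7 + 12) = ((1 + (½)*(1/36)*11²) + 12)*5 = ((1 + (½)*(1/36)*121) + 12)*5 = ((1 + 121/72) + 12)*5 = (193/72 + 12)*5 = (1057/72)*5 = 5285/72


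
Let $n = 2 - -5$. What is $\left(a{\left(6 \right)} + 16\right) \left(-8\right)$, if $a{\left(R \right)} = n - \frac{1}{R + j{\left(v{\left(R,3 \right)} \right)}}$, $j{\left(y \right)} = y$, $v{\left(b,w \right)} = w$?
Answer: $- \frac{1648}{9} \approx -183.11$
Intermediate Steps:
$n = 7$ ($n = 2 + 5 = 7$)
$a{\left(R \right)} = 7 - \frac{1}{3 + R}$ ($a{\left(R \right)} = 7 - \frac{1}{R + 3} = 7 - \frac{1}{3 + R}$)
$\left(a{\left(6 \right)} + 16\right) \left(-8\right) = \left(\frac{20 + 7 \cdot 6}{3 + 6} + 16\right) \left(-8\right) = \left(\frac{20 + 42}{9} + 16\right) \left(-8\right) = \left(\frac{1}{9} \cdot 62 + 16\right) \left(-8\right) = \left(\frac{62}{9} + 16\right) \left(-8\right) = \frac{206}{9} \left(-8\right) = - \frac{1648}{9}$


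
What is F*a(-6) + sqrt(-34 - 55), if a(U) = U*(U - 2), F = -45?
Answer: -2160 + I*sqrt(89) ≈ -2160.0 + 9.434*I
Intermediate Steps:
a(U) = U*(-2 + U)
F*a(-6) + sqrt(-34 - 55) = -(-270)*(-2 - 6) + sqrt(-34 - 55) = -(-270)*(-8) + sqrt(-89) = -45*48 + I*sqrt(89) = -2160 + I*sqrt(89)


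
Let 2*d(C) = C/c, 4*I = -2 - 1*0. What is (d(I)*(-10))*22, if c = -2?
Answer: -55/2 ≈ -27.500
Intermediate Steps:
I = -½ (I = (-2 - 1*0)/4 = (-2 + 0)/4 = (¼)*(-2) = -½ ≈ -0.50000)
d(C) = -C/4 (d(C) = (C/(-2))/2 = (C*(-½))/2 = (-C/2)/2 = -C/4)
(d(I)*(-10))*22 = (-¼*(-½)*(-10))*22 = ((⅛)*(-10))*22 = -5/4*22 = -55/2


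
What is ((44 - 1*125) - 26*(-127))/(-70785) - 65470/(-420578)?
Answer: 1639806106/14885306865 ≈ 0.11016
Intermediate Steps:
((44 - 1*125) - 26*(-127))/(-70785) - 65470/(-420578) = ((44 - 125) + 3302)*(-1/70785) - 65470*(-1/420578) = (-81 + 3302)*(-1/70785) + 32735/210289 = 3221*(-1/70785) + 32735/210289 = -3221/70785 + 32735/210289 = 1639806106/14885306865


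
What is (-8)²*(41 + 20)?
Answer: 3904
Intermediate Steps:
(-8)²*(41 + 20) = 64*61 = 3904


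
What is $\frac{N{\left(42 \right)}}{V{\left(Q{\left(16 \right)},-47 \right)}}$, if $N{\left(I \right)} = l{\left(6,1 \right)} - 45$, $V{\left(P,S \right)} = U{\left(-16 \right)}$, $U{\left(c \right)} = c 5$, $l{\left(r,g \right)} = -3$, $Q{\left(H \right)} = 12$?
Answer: $\frac{3}{5} \approx 0.6$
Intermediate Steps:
$U{\left(c \right)} = 5 c$
$V{\left(P,S \right)} = -80$ ($V{\left(P,S \right)} = 5 \left(-16\right) = -80$)
$N{\left(I \right)} = -48$ ($N{\left(I \right)} = -3 - 45 = -48$)
$\frac{N{\left(42 \right)}}{V{\left(Q{\left(16 \right)},-47 \right)}} = - \frac{48}{-80} = \left(-48\right) \left(- \frac{1}{80}\right) = \frac{3}{5}$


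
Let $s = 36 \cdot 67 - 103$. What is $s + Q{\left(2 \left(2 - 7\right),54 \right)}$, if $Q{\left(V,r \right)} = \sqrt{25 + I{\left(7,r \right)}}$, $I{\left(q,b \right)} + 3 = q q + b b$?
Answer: $2309 + \sqrt{2987} \approx 2363.7$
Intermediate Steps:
$s = 2309$ ($s = 2412 - 103 = 2309$)
$I{\left(q,b \right)} = -3 + b^{2} + q^{2}$ ($I{\left(q,b \right)} = -3 + \left(q q + b b\right) = -3 + \left(q^{2} + b^{2}\right) = -3 + \left(b^{2} + q^{2}\right) = -3 + b^{2} + q^{2}$)
$Q{\left(V,r \right)} = \sqrt{71 + r^{2}}$ ($Q{\left(V,r \right)} = \sqrt{25 + \left(-3 + r^{2} + 7^{2}\right)} = \sqrt{25 + \left(-3 + r^{2} + 49\right)} = \sqrt{25 + \left(46 + r^{2}\right)} = \sqrt{71 + r^{2}}$)
$s + Q{\left(2 \left(2 - 7\right),54 \right)} = 2309 + \sqrt{71 + 54^{2}} = 2309 + \sqrt{71 + 2916} = 2309 + \sqrt{2987}$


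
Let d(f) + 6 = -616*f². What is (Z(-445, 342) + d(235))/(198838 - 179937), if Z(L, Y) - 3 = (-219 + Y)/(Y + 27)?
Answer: -102055808/56703 ≈ -1799.8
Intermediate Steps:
Z(L, Y) = 3 + (-219 + Y)/(27 + Y) (Z(L, Y) = 3 + (-219 + Y)/(Y + 27) = 3 + (-219 + Y)/(27 + Y))
d(f) = -6 - 616*f²
(Z(-445, 342) + d(235))/(198838 - 179937) = (2*(-69 + 2*342)/(27 + 342) + (-6 - 616*235²))/(198838 - 179937) = (2*(-69 + 684)/369 + (-6 - 616*55225))/18901 = (2*(1/369)*615 + (-6 - 34018600))*(1/18901) = (10/3 - 34018606)*(1/18901) = -102055808/3*1/18901 = -102055808/56703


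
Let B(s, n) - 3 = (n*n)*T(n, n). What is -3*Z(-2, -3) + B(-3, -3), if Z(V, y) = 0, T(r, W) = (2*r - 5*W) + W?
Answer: 57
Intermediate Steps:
T(r, W) = -4*W + 2*r (T(r, W) = (-5*W + 2*r) + W = -4*W + 2*r)
B(s, n) = 3 - 2*n³ (B(s, n) = 3 + (n*n)*(-4*n + 2*n) = 3 + n²*(-2*n) = 3 - 2*n³)
-3*Z(-2, -3) + B(-3, -3) = -3*0 + (3 - 2*(-3)³) = 0 + (3 - 2*(-27)) = 0 + (3 + 54) = 0 + 57 = 57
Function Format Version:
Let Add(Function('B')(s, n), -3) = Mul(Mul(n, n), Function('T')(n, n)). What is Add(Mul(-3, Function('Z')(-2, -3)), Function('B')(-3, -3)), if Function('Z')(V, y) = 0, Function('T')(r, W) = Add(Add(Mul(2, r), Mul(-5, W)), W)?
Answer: 57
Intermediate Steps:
Function('T')(r, W) = Add(Mul(-4, W), Mul(2, r)) (Function('T')(r, W) = Add(Add(Mul(-5, W), Mul(2, r)), W) = Add(Mul(-4, W), Mul(2, r)))
Function('B')(s, n) = Add(3, Mul(-2, Pow(n, 3))) (Function('B')(s, n) = Add(3, Mul(Mul(n, n), Add(Mul(-4, n), Mul(2, n)))) = Add(3, Mul(Pow(n, 2), Mul(-2, n))) = Add(3, Mul(-2, Pow(n, 3))))
Add(Mul(-3, Function('Z')(-2, -3)), Function('B')(-3, -3)) = Add(Mul(-3, 0), Add(3, Mul(-2, Pow(-3, 3)))) = Add(0, Add(3, Mul(-2, -27))) = Add(0, Add(3, 54)) = Add(0, 57) = 57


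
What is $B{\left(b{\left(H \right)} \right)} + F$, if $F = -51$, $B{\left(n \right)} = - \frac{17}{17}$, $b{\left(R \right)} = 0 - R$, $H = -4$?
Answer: $-52$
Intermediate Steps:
$b{\left(R \right)} = - R$
$B{\left(n \right)} = -1$ ($B{\left(n \right)} = \left(-17\right) \frac{1}{17} = -1$)
$B{\left(b{\left(H \right)} \right)} + F = -1 - 51 = -52$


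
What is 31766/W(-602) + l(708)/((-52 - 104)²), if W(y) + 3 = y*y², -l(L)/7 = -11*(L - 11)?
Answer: 11708042989783/5309317246896 ≈ 2.2052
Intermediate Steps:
l(L) = -847 + 77*L (l(L) = -(-77)*(L - 11) = -(-77)*(-11 + L) = -7*(121 - 11*L) = -847 + 77*L)
W(y) = -3 + y³ (W(y) = -3 + y*y² = -3 + y³)
31766/W(-602) + l(708)/((-52 - 104)²) = 31766/(-3 + (-602)³) + (-847 + 77*708)/((-52 - 104)²) = 31766/(-3 - 218167208) + (-847 + 54516)/((-156)²) = 31766/(-218167211) + 53669/24336 = 31766*(-1/218167211) + 53669*(1/24336) = -31766/218167211 + 53669/24336 = 11708042989783/5309317246896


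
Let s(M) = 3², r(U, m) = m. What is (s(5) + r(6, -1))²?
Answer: 64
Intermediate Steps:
s(M) = 9
(s(5) + r(6, -1))² = (9 - 1)² = 8² = 64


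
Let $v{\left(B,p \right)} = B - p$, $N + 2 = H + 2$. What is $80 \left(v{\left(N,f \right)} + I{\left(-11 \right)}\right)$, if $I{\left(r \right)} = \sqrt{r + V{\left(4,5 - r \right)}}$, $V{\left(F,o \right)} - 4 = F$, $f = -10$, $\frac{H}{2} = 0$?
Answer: $800 + 80 i \sqrt{3} \approx 800.0 + 138.56 i$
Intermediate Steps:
$H = 0$ ($H = 2 \cdot 0 = 0$)
$N = 0$ ($N = -2 + \left(0 + 2\right) = -2 + 2 = 0$)
$V{\left(F,o \right)} = 4 + F$
$I{\left(r \right)} = \sqrt{8 + r}$ ($I{\left(r \right)} = \sqrt{r + \left(4 + 4\right)} = \sqrt{r + 8} = \sqrt{8 + r}$)
$80 \left(v{\left(N,f \right)} + I{\left(-11 \right)}\right) = 80 \left(\left(0 - -10\right) + \sqrt{8 - 11}\right) = 80 \left(\left(0 + 10\right) + \sqrt{-3}\right) = 80 \left(10 + i \sqrt{3}\right) = 800 + 80 i \sqrt{3}$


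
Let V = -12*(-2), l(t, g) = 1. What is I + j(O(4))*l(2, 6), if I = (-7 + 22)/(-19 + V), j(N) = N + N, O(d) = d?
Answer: 11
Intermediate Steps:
V = 24 (V = -2*(-12) = 24)
j(N) = 2*N
I = 3 (I = (-7 + 22)/(-19 + 24) = 15/5 = 15*(⅕) = 3)
I + j(O(4))*l(2, 6) = 3 + (2*4)*1 = 3 + 8*1 = 3 + 8 = 11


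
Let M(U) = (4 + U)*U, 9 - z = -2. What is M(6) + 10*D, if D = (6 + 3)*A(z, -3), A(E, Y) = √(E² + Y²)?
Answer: 60 + 90*√130 ≈ 1086.2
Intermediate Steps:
z = 11 (z = 9 - 1*(-2) = 9 + 2 = 11)
M(U) = U*(4 + U)
D = 9*√130 (D = (6 + 3)*√(11² + (-3)²) = 9*√(121 + 9) = 9*√130 ≈ 102.62)
M(6) + 10*D = 6*(4 + 6) + 10*(9*√130) = 6*10 + 90*√130 = 60 + 90*√130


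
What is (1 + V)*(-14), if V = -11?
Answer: 140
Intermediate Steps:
(1 + V)*(-14) = (1 - 11)*(-14) = -10*(-14) = 140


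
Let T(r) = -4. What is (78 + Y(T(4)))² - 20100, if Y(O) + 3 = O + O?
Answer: -15611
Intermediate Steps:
Y(O) = -3 + 2*O (Y(O) = -3 + (O + O) = -3 + 2*O)
(78 + Y(T(4)))² - 20100 = (78 + (-3 + 2*(-4)))² - 20100 = (78 + (-3 - 8))² - 20100 = (78 - 11)² - 20100 = 67² - 20100 = 4489 - 20100 = -15611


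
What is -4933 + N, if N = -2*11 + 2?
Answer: -4953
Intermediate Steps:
N = -20 (N = -22 + 2 = -20)
-4933 + N = -4933 - 20 = -4953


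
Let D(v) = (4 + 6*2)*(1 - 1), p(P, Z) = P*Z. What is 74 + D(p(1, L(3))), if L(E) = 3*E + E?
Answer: 74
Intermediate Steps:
L(E) = 4*E
D(v) = 0 (D(v) = (4 + 12)*0 = 16*0 = 0)
74 + D(p(1, L(3))) = 74 + 0 = 74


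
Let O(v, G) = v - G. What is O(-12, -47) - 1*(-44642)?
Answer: 44677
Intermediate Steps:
O(-12, -47) - 1*(-44642) = (-12 - 1*(-47)) - 1*(-44642) = (-12 + 47) + 44642 = 35 + 44642 = 44677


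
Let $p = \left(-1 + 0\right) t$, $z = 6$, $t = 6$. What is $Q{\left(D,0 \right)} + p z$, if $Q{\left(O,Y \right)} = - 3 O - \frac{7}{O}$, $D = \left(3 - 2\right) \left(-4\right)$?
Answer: $- \frac{89}{4} \approx -22.25$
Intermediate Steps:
$D = -4$ ($D = 1 \left(-4\right) = -4$)
$Q{\left(O,Y \right)} = - \frac{7}{O} - 3 O$
$p = -6$ ($p = \left(-1 + 0\right) 6 = \left(-1\right) 6 = -6$)
$Q{\left(D,0 \right)} + p z = \left(- \frac{7}{-4} - -12\right) - 36 = \left(\left(-7\right) \left(- \frac{1}{4}\right) + 12\right) - 36 = \left(\frac{7}{4} + 12\right) - 36 = \frac{55}{4} - 36 = - \frac{89}{4}$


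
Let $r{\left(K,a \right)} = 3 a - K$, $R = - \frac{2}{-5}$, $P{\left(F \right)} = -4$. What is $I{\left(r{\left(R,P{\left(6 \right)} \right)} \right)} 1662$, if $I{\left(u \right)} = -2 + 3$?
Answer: $1662$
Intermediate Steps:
$R = \frac{2}{5}$ ($R = \left(-2\right) \left(- \frac{1}{5}\right) = \frac{2}{5} \approx 0.4$)
$r{\left(K,a \right)} = - K + 3 a$
$I{\left(u \right)} = 1$
$I{\left(r{\left(R,P{\left(6 \right)} \right)} \right)} 1662 = 1 \cdot 1662 = 1662$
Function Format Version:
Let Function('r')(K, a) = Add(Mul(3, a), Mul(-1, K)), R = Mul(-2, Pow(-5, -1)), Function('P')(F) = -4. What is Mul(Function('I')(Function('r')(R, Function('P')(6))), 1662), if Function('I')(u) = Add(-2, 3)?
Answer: 1662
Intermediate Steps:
R = Rational(2, 5) (R = Mul(-2, Rational(-1, 5)) = Rational(2, 5) ≈ 0.40000)
Function('r')(K, a) = Add(Mul(-1, K), Mul(3, a))
Function('I')(u) = 1
Mul(Function('I')(Function('r')(R, Function('P')(6))), 1662) = Mul(1, 1662) = 1662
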